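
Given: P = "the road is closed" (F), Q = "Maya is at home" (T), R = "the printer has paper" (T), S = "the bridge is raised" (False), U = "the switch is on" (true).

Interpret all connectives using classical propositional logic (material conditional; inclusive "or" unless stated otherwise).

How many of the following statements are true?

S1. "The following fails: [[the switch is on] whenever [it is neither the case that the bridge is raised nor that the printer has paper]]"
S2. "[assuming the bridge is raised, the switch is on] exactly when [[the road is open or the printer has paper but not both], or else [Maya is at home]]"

S1: In symbols: ~((S nor R) -> U)

S nor R = F nor T = F
(S nor R) -> U = F -> T = T
~((S nor R) -> U) = ~T = F
Thus S1 is false.

S2: Formalization: (S -> U) <-> ((~P xor R) | Q)

S -> U = F -> T = T
~P = ~F = T
~P xor R = T xor T = F
(~P xor R) | Q = F | T = T
(S -> U) <-> ((~P xor R) | Q) = T <-> T = T
So S2 is true.

Count: 1.

1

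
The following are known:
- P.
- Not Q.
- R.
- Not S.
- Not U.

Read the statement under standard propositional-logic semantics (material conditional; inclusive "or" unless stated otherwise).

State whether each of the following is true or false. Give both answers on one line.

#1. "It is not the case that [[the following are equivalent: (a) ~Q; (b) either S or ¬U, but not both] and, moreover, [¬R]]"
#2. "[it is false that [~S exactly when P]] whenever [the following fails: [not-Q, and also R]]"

#1 T, #2 T

#1: This is ~((~Q <-> (S xor ~U)) & ~R).

~Q = ~F = T
~U = ~F = T
S xor ~U = F xor T = T
~Q <-> (S xor ~U) = T <-> T = T
~R = ~T = F
(~Q <-> (S xor ~U)) & ~R = T & F = F
~((~Q <-> (S xor ~U)) & ~R) = ~F = T
Thus #1 is true.

#2: This is ~(~Q & R) -> ~(~S <-> P).

~Q = ~F = T
~Q & R = T & T = T
~(~Q & R) = ~T = F
~S = ~F = T
~S <-> P = T <-> T = T
~(~S <-> P) = ~T = F
~(~Q & R) -> ~(~S <-> P) = F -> F = T
So #2 is true.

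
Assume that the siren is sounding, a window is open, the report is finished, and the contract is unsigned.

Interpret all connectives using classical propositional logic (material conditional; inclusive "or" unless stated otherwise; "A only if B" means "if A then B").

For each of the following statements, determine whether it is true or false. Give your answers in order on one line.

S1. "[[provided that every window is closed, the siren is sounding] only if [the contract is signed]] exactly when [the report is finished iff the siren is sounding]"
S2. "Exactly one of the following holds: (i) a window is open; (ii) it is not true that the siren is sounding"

Let H = "a window is open" (True), V = "the siren is sounding" (True), L = "the contract is signed" (False), S = "the report is finished" (True).

S1: Parsed as ((not H -> V) -> L) iff (S iff V)

not H = not True = False
not H -> V = False -> True = True
(not H -> V) -> L = True -> False = False
S iff V = True iff True = True
((not H -> V) -> L) iff (S iff V) = False iff True = False
Hence S1 is false.

S2: Formalization: H xor not V

not V = not True = False
H xor not V = True xor False = True
Hence S2 is true.

S1 false; S2 true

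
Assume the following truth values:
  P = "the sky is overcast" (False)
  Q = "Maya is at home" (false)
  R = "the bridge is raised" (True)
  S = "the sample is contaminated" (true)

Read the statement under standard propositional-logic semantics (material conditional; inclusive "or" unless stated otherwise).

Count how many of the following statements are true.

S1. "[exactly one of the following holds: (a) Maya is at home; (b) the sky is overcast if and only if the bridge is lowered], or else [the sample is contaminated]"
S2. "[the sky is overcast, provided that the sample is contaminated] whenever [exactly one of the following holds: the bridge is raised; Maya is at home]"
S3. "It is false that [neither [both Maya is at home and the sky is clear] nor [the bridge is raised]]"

S1: In symbols: (Q xor (P <-> ~R)) | S

~R = ~T = F
P <-> ~R = F <-> F = T
Q xor (P <-> ~R) = F xor T = T
(Q xor (P <-> ~R)) | S = T | T = T
Thus S1 is true.

S2: In symbols: (R xor Q) -> (S -> P)

R xor Q = T xor F = T
S -> P = T -> F = F
(R xor Q) -> (S -> P) = T -> F = F
Hence S2 is false.

S3: Formalization: ~((Q & ~P) nor R)

~P = ~F = T
Q & ~P = F & T = F
(Q & ~P) nor R = F nor T = F
~((Q & ~P) nor R) = ~F = T
Hence S3 is true.

2 of the 3 statements are true.

2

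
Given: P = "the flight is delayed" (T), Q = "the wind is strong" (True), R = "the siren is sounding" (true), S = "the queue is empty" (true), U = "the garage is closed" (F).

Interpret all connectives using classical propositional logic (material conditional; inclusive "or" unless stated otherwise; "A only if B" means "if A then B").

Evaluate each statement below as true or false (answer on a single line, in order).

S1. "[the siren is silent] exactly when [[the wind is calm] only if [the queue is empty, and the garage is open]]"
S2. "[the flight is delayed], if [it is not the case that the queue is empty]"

S1 F, S2 T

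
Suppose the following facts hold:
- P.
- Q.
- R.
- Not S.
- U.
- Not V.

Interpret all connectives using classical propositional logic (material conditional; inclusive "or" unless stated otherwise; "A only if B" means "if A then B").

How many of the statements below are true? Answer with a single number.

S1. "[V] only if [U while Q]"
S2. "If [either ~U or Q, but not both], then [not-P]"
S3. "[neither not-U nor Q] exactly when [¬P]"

2

S1: In symbols: V -> (U and Q)

U and Q = True and True = True
V -> (U and Q) = False -> True = True
So S1 is true.

S2: In symbols: (not U xor Q) -> not P

not U = not True = False
not U xor Q = False xor True = True
not P = not True = False
(not U xor Q) -> not P = True -> False = False
So S2 is false.

S3: In symbols: (not U nor Q) iff not P

not U = not True = False
not U nor Q = False nor True = False
not P = not True = False
(not U nor Q) iff not P = False iff False = True
Hence S3 is true.

Count: 2.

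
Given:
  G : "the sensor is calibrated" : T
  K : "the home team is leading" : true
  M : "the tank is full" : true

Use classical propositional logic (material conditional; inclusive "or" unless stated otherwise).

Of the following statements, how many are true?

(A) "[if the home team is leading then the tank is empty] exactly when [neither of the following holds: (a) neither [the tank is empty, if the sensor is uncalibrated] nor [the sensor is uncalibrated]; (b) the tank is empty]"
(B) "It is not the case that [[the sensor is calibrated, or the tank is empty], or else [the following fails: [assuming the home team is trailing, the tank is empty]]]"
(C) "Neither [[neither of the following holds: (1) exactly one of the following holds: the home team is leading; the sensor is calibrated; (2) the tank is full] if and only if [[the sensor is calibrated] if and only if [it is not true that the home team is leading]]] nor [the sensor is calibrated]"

(A): Parsed as (K -> not M) iff (((not G -> not M) nor not G) nor not M)

not M = not True = False
K -> not M = True -> False = False
not G = not True = False
not M = not True = False
not G -> not M = False -> False = True
not G = not True = False
(not G -> not M) nor not G = True nor False = False
not M = not True = False
((not G -> not M) nor not G) nor not M = False nor False = True
(K -> not M) iff (((not G -> not M) nor not G) nor not M) = False iff True = False
Thus (A) is false.

(B): This is not ((G or not M) or not (not K -> not M)).

not M = not True = False
G or not M = True or False = True
not K = not True = False
not M = not True = False
not K -> not M = False -> False = True
not (not K -> not M) = not True = False
(G or not M) or not (not K -> not M) = True or False = True
not ((G or not M) or not (not K -> not M)) = not True = False
So (B) is false.

(C): This is (((K xor G) nor M) iff (G iff not K)) nor G.

K xor G = True xor True = False
(K xor G) nor M = False nor True = False
not K = not True = False
G iff not K = True iff False = False
((K xor G) nor M) iff (G iff not K) = False iff False = True
(((K xor G) nor M) iff (G iff not K)) nor G = True nor True = False
Hence (C) is false.

True statements: 0 (none).

0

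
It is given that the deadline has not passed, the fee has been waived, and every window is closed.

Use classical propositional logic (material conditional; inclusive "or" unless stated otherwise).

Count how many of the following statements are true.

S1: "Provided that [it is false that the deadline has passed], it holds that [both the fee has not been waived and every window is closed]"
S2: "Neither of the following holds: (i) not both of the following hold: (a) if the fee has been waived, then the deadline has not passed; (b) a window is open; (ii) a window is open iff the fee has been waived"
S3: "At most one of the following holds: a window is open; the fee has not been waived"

1

Let P = "the deadline has passed" (False), Q = "the fee has been waived" (True), R = "a window is open" (False).

S1: Formalization: not P -> (not Q and not R)

not P = not False = True
not Q = not True = False
not R = not False = True
not Q and not R = False and True = False
not P -> (not Q and not R) = True -> False = False
Hence S1 is false.

S2: This is ((Q -> not P) nand R) nor (R iff Q).

not P = not False = True
Q -> not P = True -> True = True
(Q -> not P) nand R = True nand False = True
R iff Q = False iff True = False
((Q -> not P) nand R) nor (R iff Q) = True nor False = False
So S2 is false.

S3: This is R nand not Q.

not Q = not True = False
R nand not Q = False nand False = True
So S3 is true.

Count: 1.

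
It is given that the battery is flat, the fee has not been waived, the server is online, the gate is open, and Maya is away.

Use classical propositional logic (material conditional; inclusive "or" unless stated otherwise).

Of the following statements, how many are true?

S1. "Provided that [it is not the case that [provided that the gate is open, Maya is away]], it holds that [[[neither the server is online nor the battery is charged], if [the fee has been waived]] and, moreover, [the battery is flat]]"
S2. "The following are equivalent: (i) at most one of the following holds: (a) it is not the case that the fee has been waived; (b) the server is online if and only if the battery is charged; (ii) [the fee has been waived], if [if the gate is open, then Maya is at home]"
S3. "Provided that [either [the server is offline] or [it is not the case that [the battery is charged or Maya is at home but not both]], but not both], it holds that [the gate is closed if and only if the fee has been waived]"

3

Let S = "the gate is open" (True), U = "Maya is at home" (False), Q = "the fee has been waived" (False), R = "the server is online" (True), P = "the battery is charged" (False).

S1: Parsed as not (S -> not U) -> ((Q -> (R nor P)) and not P)

not U = not False = True
S -> not U = True -> True = True
not (S -> not U) = not True = False
R nor P = True nor False = False
Q -> (R nor P) = False -> False = True
not P = not False = True
(Q -> (R nor P)) and not P = True and True = True
not (S -> not U) -> ((Q -> (R nor P)) and not P) = False -> True = True
Hence S1 is true.

S2: In symbols: (not Q nand (R iff P)) iff ((S -> U) -> Q)

not Q = not False = True
R iff P = True iff False = False
not Q nand (R iff P) = True nand False = True
S -> U = True -> False = False
(S -> U) -> Q = False -> False = True
(not Q nand (R iff P)) iff ((S -> U) -> Q) = True iff True = True
Hence S2 is true.

S3: Parsed as (not R xor not (P xor U)) -> (not S iff Q)

not R = not True = False
P xor U = False xor False = False
not (P xor U) = not False = True
not R xor not (P xor U) = False xor True = True
not S = not True = False
not S iff Q = False iff False = True
(not R xor not (P xor U)) -> (not S iff Q) = True -> True = True
So S3 is true.

Count: 3.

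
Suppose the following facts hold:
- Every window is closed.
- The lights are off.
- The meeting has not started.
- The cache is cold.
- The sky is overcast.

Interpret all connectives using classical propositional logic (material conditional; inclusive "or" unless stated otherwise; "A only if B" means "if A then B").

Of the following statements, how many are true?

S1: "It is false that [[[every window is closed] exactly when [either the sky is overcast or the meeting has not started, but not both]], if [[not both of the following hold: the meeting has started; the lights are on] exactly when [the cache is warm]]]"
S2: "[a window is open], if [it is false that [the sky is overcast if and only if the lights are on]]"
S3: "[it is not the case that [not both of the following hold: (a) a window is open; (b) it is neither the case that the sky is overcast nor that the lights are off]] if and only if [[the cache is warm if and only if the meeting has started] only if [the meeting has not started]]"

0

Let H = "the meeting has started" (F), V = "the lights are on" (F), K = "the cache is warm" (F), R = "a window is open" (F), D = "the sky is overcast" (T).

S1: In symbols: ¬(((H ↑ V) ↔ K) → (¬R ↔ (D ⊕ ¬H)))

H ↑ V = F ↑ F = T
(H ↑ V) ↔ K = T ↔ F = F
¬R = ¬F = T
¬H = ¬F = T
D ⊕ ¬H = T ⊕ T = F
¬R ↔ (D ⊕ ¬H) = T ↔ F = F
((H ↑ V) ↔ K) → (¬R ↔ (D ⊕ ¬H)) = F → F = T
¬(((H ↑ V) ↔ K) → (¬R ↔ (D ⊕ ¬H))) = ¬T = F
So S1 is false.

S2: In symbols: ¬(D ↔ V) → R

D ↔ V = T ↔ F = F
¬(D ↔ V) = ¬F = T
¬(D ↔ V) → R = T → F = F
Thus S2 is false.

S3: This is ¬(R ↑ (D ↓ ¬V)) ↔ ((K ↔ H) → ¬H).

¬V = ¬F = T
D ↓ ¬V = T ↓ T = F
R ↑ (D ↓ ¬V) = F ↑ F = T
¬(R ↑ (D ↓ ¬V)) = ¬T = F
K ↔ H = F ↔ F = T
¬H = ¬F = T
(K ↔ H) → ¬H = T → T = T
¬(R ↑ (D ↓ ¬V)) ↔ ((K ↔ H) → ¬H) = F ↔ T = F
So S3 is false.

True statements: 0 (none).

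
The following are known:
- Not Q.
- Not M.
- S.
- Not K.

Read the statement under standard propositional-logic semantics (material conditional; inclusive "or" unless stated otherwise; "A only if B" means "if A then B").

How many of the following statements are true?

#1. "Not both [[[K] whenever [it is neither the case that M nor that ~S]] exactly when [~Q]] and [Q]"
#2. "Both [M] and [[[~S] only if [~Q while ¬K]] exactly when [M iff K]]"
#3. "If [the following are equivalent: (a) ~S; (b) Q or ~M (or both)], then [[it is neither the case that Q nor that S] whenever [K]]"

2

#1: Formalization: (((M nor not S) -> K) iff not Q) nand Q

not S = not True = False
M nor not S = False nor False = True
(M nor not S) -> K = True -> False = False
not Q = not False = True
((M nor not S) -> K) iff not Q = False iff True = False
(((M nor not S) -> K) iff not Q) nand Q = False nand False = True
So #1 is true.

#2: This is M and ((not S -> (not Q and not K)) iff (M iff K)).

not S = not True = False
not Q = not False = True
not K = not False = True
not Q and not K = True and True = True
not S -> (not Q and not K) = False -> True = True
M iff K = False iff False = True
(not S -> (not Q and not K)) iff (M iff K) = True iff True = True
M and ((not S -> (not Q and not K)) iff (M iff K)) = False and True = False
Hence #2 is false.

#3: Formalization: (not S iff (Q or not M)) -> (K -> (Q nor S))

not S = not True = False
not M = not False = True
Q or not M = False or True = True
not S iff (Q or not M) = False iff True = False
Q nor S = False nor True = False
K -> (Q nor S) = False -> False = True
(not S iff (Q or not M)) -> (K -> (Q nor S)) = False -> True = True
Thus #3 is true.

Count: 2.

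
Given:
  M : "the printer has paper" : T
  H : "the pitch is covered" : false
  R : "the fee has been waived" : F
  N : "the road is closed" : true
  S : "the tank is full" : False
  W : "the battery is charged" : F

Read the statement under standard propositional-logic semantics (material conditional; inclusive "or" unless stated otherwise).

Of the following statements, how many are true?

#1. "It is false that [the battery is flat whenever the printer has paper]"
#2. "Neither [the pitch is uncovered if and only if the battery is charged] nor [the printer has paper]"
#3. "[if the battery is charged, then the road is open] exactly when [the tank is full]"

#1: In symbols: ~(M -> ~W)

~W = ~F = T
M -> ~W = T -> T = T
~(M -> ~W) = ~T = F
Thus #1 is false.

#2: Formalization: (~H <-> W) nor M

~H = ~F = T
~H <-> W = T <-> F = F
(~H <-> W) nor M = F nor T = F
So #2 is false.

#3: This is (W -> ~N) <-> S.

~N = ~T = F
W -> ~N = F -> F = T
(W -> ~N) <-> S = T <-> F = F
Thus #3 is false.

Count: 0.

0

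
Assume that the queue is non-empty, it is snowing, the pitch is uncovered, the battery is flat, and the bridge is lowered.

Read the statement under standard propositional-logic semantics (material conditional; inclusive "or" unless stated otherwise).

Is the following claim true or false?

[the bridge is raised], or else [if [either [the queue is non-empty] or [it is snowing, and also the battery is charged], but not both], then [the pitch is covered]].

False.

Let U = "the bridge is raised" (False), P = "the queue is empty" (False), Q = "it is snowing" (True), S = "the battery is charged" (False), R = "the pitch is covered" (False).
In symbols: U or ((not P xor (Q and S)) -> R)

not P = not False = True
Q and S = True and False = False
not P xor (Q and S) = True xor False = True
(not P xor (Q and S)) -> R = True -> False = False
U or ((not P xor (Q and S)) -> R) = False or False = False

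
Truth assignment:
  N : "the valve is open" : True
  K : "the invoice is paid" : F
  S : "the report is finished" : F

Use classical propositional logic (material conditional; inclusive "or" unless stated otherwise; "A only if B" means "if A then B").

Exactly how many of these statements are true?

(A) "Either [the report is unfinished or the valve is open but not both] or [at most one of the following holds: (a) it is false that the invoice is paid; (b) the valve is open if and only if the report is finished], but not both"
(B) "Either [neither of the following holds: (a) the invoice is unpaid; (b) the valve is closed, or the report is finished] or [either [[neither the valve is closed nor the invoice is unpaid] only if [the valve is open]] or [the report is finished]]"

(A): This is (¬S ⊕ N) ⊕ (¬K ↑ (N ↔ S)).

¬S = ¬F = T
¬S ⊕ N = T ⊕ T = F
¬K = ¬F = T
N ↔ S = T ↔ F = F
¬K ↑ (N ↔ S) = T ↑ F = T
(¬S ⊕ N) ⊕ (¬K ↑ (N ↔ S)) = F ⊕ T = T
Thus (A) is true.

(B): Parsed as (¬K ↓ (¬N ∨ S)) ∨ (((¬N ↓ ¬K) → N) ∨ S)

¬K = ¬F = T
¬N = ¬T = F
¬N ∨ S = F ∨ F = F
¬K ↓ (¬N ∨ S) = T ↓ F = F
¬N = ¬T = F
¬K = ¬F = T
¬N ↓ ¬K = F ↓ T = F
(¬N ↓ ¬K) → N = F → T = T
((¬N ↓ ¬K) → N) ∨ S = T ∨ F = T
(¬K ↓ (¬N ∨ S)) ∨ (((¬N ↓ ¬K) → N) ∨ S) = F ∨ T = T
So (B) is true.

True statements: 2 ((A), (B)).

2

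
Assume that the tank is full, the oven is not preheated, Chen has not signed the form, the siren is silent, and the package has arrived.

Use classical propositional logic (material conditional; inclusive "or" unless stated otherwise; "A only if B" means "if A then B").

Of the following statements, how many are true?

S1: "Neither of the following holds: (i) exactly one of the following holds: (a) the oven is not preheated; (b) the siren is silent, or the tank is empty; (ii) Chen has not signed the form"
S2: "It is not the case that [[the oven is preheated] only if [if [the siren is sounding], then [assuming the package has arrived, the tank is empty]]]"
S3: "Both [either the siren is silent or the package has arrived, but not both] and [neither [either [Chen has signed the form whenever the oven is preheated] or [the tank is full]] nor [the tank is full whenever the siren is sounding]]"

0

Let Q = "the oven is preheated" (F), S = "the siren is sounding" (F), P = "the tank is full" (T), R = "Chen has signed the form" (F), U = "the package has arrived" (T).

S1: Parsed as (¬Q ⊕ (¬S ∨ ¬P)) ↓ ¬R

¬Q = ¬F = T
¬S = ¬F = T
¬P = ¬T = F
¬S ∨ ¬P = T ∨ F = T
¬Q ⊕ (¬S ∨ ¬P) = T ⊕ T = F
¬R = ¬F = T
(¬Q ⊕ (¬S ∨ ¬P)) ↓ ¬R = F ↓ T = F
So S1 is false.

S2: This is ¬(Q → (S → (U → ¬P))).

¬P = ¬T = F
U → ¬P = T → F = F
S → (U → ¬P) = F → F = T
Q → (S → (U → ¬P)) = F → T = T
¬(Q → (S → (U → ¬P))) = ¬T = F
Thus S2 is false.

S3: This is (¬S ⊕ U) ∧ (((Q → R) ∨ P) ↓ (S → P)).

¬S = ¬F = T
¬S ⊕ U = T ⊕ T = F
Q → R = F → F = T
(Q → R) ∨ P = T ∨ T = T
S → P = F → T = T
((Q → R) ∨ P) ↓ (S → P) = T ↓ T = F
(¬S ⊕ U) ∧ (((Q → R) ∨ P) ↓ (S → P)) = F ∧ F = F
Thus S3 is false.

Count: 0.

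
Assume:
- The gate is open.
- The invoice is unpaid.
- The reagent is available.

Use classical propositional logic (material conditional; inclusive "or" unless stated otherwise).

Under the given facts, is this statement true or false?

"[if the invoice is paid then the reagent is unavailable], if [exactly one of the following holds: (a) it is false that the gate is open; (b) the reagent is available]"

The statement is true.

Let U = "the gate is open" (T), N = "the reagent is available" (T), G = "the invoice is paid" (F).
In symbols: (¬U ⊕ N) → (G → ¬N)

¬U = ¬T = F
¬U ⊕ N = F ⊕ T = T
¬N = ¬T = F
G → ¬N = F → F = T
(¬U ⊕ N) → (G → ¬N) = T → T = T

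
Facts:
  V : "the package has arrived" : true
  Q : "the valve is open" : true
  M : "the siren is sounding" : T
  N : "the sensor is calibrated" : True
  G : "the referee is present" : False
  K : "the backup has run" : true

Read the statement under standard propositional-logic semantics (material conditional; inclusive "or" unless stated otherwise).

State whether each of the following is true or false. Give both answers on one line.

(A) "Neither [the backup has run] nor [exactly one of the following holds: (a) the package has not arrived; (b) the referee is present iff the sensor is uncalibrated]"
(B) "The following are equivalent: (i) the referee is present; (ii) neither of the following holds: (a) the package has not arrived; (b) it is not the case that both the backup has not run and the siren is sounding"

(A): In symbols: K nor (not V xor (G iff not N))

not V = not True = False
not N = not True = False
G iff not N = False iff False = True
not V xor (G iff not N) = False xor True = True
K nor (not V xor (G iff not N)) = True nor True = False
Hence (A) is false.

(B): Formalization: G iff (not V nor (not K nand M))

not V = not True = False
not K = not True = False
not K nand M = False nand True = True
not V nor (not K nand M) = False nor True = False
G iff (not V nor (not K nand M)) = False iff False = True
Hence (B) is true.

(A) False, (B) True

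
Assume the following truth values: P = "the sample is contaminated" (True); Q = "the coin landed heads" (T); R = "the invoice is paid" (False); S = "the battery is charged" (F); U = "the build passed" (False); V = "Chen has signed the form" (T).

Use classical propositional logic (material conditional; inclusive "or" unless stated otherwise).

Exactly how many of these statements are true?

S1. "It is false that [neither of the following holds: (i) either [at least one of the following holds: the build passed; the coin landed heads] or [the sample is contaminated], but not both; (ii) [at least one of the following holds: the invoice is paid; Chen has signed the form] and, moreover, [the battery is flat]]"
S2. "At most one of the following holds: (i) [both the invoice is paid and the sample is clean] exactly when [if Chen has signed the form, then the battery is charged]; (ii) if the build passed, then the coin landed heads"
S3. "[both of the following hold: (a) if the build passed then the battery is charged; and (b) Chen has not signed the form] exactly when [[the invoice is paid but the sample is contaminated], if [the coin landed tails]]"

S1: This is not (((U or Q) xor P) nor ((R or V) and not S)).

U or Q = False or True = True
(U or Q) xor P = True xor True = False
R or V = False or True = True
not S = not False = True
(R or V) and not S = True and True = True
((U or Q) xor P) nor ((R or V) and not S) = False nor True = False
not (((U or Q) xor P) nor ((R or V) and not S)) = not False = True
Thus S1 is true.

S2: In symbols: ((R and not P) iff (V -> S)) nand (U -> Q)

not P = not True = False
R and not P = False and False = False
V -> S = True -> False = False
(R and not P) iff (V -> S) = False iff False = True
U -> Q = False -> True = True
((R and not P) iff (V -> S)) nand (U -> Q) = True nand True = False
So S2 is false.

S3: Formalization: ((U -> S) and not V) iff (not Q -> (R and P))

U -> S = False -> False = True
not V = not True = False
(U -> S) and not V = True and False = False
not Q = not True = False
R and P = False and True = False
not Q -> (R and P) = False -> False = True
((U -> S) and not V) iff (not Q -> (R and P)) = False iff True = False
So S3 is false.

Count: 1.

1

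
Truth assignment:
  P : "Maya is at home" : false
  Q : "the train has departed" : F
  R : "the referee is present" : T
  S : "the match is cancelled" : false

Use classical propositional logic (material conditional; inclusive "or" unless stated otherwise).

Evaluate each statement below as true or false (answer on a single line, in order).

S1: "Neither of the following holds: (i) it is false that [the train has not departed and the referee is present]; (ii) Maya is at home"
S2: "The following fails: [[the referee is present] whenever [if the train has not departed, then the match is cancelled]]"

S1: Parsed as not (not Q and R) nor P

not Q = not False = True
not Q and R = True and True = True
not (not Q and R) = not True = False
not (not Q and R) nor P = False nor False = True
Thus S1 is true.

S2: Formalization: not ((not Q -> S) -> R)

not Q = not False = True
not Q -> S = True -> False = False
(not Q -> S) -> R = False -> True = True
not ((not Q -> S) -> R) = not True = False
Hence S2 is false.

S1 T / S2 F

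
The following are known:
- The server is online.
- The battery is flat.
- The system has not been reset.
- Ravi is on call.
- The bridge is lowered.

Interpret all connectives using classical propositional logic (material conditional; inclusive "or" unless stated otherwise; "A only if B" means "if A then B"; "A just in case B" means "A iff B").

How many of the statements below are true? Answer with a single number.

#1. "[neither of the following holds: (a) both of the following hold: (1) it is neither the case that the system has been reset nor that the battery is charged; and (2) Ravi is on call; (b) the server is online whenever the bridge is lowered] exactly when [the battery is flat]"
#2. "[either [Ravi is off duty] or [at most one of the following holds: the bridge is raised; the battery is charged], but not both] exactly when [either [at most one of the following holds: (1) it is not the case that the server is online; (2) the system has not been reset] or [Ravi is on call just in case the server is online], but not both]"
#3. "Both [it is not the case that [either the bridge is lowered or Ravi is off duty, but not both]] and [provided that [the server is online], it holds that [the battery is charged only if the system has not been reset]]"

0

Let R = "the system has been reset" (F), Q = "the battery is charged" (F), S = "Ravi is on call" (T), U = "the bridge is raised" (F), P = "the server is online" (T).

#1: Parsed as (((R ↓ Q) ∧ S) ↓ (¬U → P)) ↔ ¬Q

R ↓ Q = F ↓ F = T
(R ↓ Q) ∧ S = T ∧ T = T
¬U = ¬F = T
¬U → P = T → T = T
((R ↓ Q) ∧ S) ↓ (¬U → P) = T ↓ T = F
¬Q = ¬F = T
(((R ↓ Q) ∧ S) ↓ (¬U → P)) ↔ ¬Q = F ↔ T = F
Thus #1 is false.

#2: In symbols: (¬S ⊕ (U ↑ Q)) ↔ ((¬P ↑ ¬R) ⊕ (S ↔ P))

¬S = ¬T = F
U ↑ Q = F ↑ F = T
¬S ⊕ (U ↑ Q) = F ⊕ T = T
¬P = ¬T = F
¬R = ¬F = T
¬P ↑ ¬R = F ↑ T = T
S ↔ P = T ↔ T = T
(¬P ↑ ¬R) ⊕ (S ↔ P) = T ⊕ T = F
(¬S ⊕ (U ↑ Q)) ↔ ((¬P ↑ ¬R) ⊕ (S ↔ P)) = T ↔ F = F
Thus #2 is false.

#3: This is ¬(¬U ⊕ ¬S) ∧ (P → (Q → ¬R)).

¬U = ¬F = T
¬S = ¬T = F
¬U ⊕ ¬S = T ⊕ F = T
¬(¬U ⊕ ¬S) = ¬T = F
¬R = ¬F = T
Q → ¬R = F → T = T
P → (Q → ¬R) = T → T = T
¬(¬U ⊕ ¬S) ∧ (P → (Q → ¬R)) = F ∧ T = F
Thus #3 is false.

True statements: 0 (none).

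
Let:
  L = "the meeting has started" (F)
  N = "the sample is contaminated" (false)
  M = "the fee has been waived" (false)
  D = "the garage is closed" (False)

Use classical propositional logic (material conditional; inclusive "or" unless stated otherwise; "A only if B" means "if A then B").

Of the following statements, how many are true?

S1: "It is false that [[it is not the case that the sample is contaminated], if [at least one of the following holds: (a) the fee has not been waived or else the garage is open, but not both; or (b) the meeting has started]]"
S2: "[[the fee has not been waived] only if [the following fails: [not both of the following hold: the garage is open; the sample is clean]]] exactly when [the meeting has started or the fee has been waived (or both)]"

S1: Formalization: ~(((~M xor ~D) | L) -> ~N)

~M = ~F = T
~D = ~F = T
~M xor ~D = T xor T = F
(~M xor ~D) | L = F | F = F
~N = ~F = T
((~M xor ~D) | L) -> ~N = F -> T = T
~(((~M xor ~D) | L) -> ~N) = ~T = F
So S1 is false.

S2: Parsed as (~M -> ~(~D nand ~N)) <-> (L | M)

~M = ~F = T
~D = ~F = T
~N = ~F = T
~D nand ~N = T nand T = F
~(~D nand ~N) = ~F = T
~M -> ~(~D nand ~N) = T -> T = T
L | M = F | F = F
(~M -> ~(~D nand ~N)) <-> (L | M) = T <-> F = F
Hence S2 is false.

0 of the 2 statements are true (none).

0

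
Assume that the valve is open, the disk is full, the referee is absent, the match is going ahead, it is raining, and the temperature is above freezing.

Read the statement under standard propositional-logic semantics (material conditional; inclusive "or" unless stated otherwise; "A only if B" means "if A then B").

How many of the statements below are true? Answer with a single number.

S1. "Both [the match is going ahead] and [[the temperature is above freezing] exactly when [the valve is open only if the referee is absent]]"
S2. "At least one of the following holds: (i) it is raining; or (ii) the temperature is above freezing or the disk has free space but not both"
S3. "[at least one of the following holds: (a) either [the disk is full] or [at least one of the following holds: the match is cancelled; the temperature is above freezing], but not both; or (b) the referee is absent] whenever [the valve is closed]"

3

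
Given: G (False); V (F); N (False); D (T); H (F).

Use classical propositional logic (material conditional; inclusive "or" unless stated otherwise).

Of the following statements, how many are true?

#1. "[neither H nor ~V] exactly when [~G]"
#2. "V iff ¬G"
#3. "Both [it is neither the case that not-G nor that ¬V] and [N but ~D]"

0

#1: Parsed as (H ↓ ¬V) ↔ ¬G

¬V = ¬F = T
H ↓ ¬V = F ↓ T = F
¬G = ¬F = T
(H ↓ ¬V) ↔ ¬G = F ↔ T = F
Thus #1 is false.

#2: Formalization: V ↔ ¬G

¬G = ¬F = T
V ↔ ¬G = F ↔ T = F
So #2 is false.

#3: Parsed as (¬G ↓ ¬V) ∧ (N ∧ ¬D)

¬G = ¬F = T
¬V = ¬F = T
¬G ↓ ¬V = T ↓ T = F
¬D = ¬T = F
N ∧ ¬D = F ∧ F = F
(¬G ↓ ¬V) ∧ (N ∧ ¬D) = F ∧ F = F
Thus #3 is false.

Count: 0.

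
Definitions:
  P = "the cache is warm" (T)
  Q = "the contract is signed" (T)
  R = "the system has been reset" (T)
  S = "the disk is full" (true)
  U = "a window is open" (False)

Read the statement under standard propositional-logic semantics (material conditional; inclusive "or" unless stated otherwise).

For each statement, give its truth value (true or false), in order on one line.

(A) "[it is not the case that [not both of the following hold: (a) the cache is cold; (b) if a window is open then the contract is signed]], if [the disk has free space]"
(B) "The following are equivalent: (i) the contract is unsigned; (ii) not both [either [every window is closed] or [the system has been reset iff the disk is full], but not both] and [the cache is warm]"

(A) True, (B) False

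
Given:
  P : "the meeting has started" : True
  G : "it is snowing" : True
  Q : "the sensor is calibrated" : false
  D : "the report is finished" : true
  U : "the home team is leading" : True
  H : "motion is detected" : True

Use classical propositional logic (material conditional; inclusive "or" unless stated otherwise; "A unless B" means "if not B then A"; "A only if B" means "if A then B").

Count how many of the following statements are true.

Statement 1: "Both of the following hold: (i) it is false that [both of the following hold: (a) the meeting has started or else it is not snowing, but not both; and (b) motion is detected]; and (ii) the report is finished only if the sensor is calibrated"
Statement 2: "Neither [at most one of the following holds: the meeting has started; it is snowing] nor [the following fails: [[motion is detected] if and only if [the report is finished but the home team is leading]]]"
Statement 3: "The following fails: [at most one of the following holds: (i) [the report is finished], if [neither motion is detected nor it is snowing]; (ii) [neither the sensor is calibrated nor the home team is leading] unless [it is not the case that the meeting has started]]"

Statement 1: Formalization: not ((P xor not G) and H) and (D -> Q)

not G = not True = False
P xor not G = True xor False = True
(P xor not G) and H = True and True = True
not ((P xor not G) and H) = not True = False
D -> Q = True -> False = False
not ((P xor not G) and H) and (D -> Q) = False and False = False
Hence Statement 1 is false.

Statement 2: Formalization: (P nand G) nor not (H iff (D and U))

P nand G = True nand True = False
D and U = True and True = True
H iff (D and U) = True iff True = True
not (H iff (D and U)) = not True = False
(P nand G) nor not (H iff (D and U)) = False nor False = True
So Statement 2 is true.

Statement 3: In symbols: not (((H nor G) -> D) nand ((Q nor U) or not P))

H nor G = True nor True = False
(H nor G) -> D = False -> True = True
Q nor U = False nor True = False
not P = not True = False
(Q nor U) or not P = False or False = False
((H nor G) -> D) nand ((Q nor U) or not P) = True nand False = True
not (((H nor G) -> D) nand ((Q nor U) or not P)) = not True = False
So Statement 3 is false.

1 of the 3 statements is true.

1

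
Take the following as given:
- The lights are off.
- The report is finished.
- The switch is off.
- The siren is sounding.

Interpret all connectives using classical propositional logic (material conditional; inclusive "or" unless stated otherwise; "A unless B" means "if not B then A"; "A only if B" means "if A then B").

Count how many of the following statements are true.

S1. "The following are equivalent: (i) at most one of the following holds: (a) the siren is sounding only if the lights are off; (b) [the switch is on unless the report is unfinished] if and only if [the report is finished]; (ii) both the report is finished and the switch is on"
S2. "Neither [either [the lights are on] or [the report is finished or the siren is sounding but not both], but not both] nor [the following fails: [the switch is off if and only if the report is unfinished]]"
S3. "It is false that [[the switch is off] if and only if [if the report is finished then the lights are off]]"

Let S = "the siren is sounding" (T), P = "the lights are on" (F), R = "the switch is on" (F), Q = "the report is finished" (T).

S1: Formalization: ((S → ¬P) ↑ ((R ∨ ¬Q) ↔ Q)) ↔ (Q ∧ R)

¬P = ¬F = T
S → ¬P = T → T = T
¬Q = ¬T = F
R ∨ ¬Q = F ∨ F = F
(R ∨ ¬Q) ↔ Q = F ↔ T = F
(S → ¬P) ↑ ((R ∨ ¬Q) ↔ Q) = T ↑ F = T
Q ∧ R = T ∧ F = F
((S → ¬P) ↑ ((R ∨ ¬Q) ↔ Q)) ↔ (Q ∧ R) = T ↔ F = F
Hence S1 is false.

S2: Formalization: (P ⊕ (Q ⊕ S)) ↓ ¬(¬R ↔ ¬Q)

Q ⊕ S = T ⊕ T = F
P ⊕ (Q ⊕ S) = F ⊕ F = F
¬R = ¬F = T
¬Q = ¬T = F
¬R ↔ ¬Q = T ↔ F = F
¬(¬R ↔ ¬Q) = ¬F = T
(P ⊕ (Q ⊕ S)) ↓ ¬(¬R ↔ ¬Q) = F ↓ T = F
Hence S2 is false.

S3: This is ¬(¬R ↔ (Q → ¬P)).

¬R = ¬F = T
¬P = ¬F = T
Q → ¬P = T → T = T
¬R ↔ (Q → ¬P) = T ↔ T = T
¬(¬R ↔ (Q → ¬P)) = ¬T = F
So S3 is false.

0 of the 3 statements are true (none).

0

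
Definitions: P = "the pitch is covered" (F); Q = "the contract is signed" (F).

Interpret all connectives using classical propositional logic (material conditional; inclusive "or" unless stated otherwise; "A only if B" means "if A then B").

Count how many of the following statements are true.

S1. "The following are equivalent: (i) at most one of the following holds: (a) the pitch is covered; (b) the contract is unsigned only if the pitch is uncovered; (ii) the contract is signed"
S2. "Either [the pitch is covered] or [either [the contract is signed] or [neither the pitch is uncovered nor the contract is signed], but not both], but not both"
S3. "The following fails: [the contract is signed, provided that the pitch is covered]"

0

S1: Formalization: (P nand (not Q -> not P)) iff Q

not Q = not False = True
not P = not False = True
not Q -> not P = True -> True = True
P nand (not Q -> not P) = False nand True = True
(P nand (not Q -> not P)) iff Q = True iff False = False
Thus S1 is false.

S2: This is P xor (Q xor (not P nor Q)).

not P = not False = True
not P nor Q = True nor False = False
Q xor (not P nor Q) = False xor False = False
P xor (Q xor (not P nor Q)) = False xor False = False
Hence S2 is false.

S3: Parsed as not (P -> Q)

P -> Q = False -> False = True
not (P -> Q) = not True = False
Hence S3 is false.

True statements: 0 (none).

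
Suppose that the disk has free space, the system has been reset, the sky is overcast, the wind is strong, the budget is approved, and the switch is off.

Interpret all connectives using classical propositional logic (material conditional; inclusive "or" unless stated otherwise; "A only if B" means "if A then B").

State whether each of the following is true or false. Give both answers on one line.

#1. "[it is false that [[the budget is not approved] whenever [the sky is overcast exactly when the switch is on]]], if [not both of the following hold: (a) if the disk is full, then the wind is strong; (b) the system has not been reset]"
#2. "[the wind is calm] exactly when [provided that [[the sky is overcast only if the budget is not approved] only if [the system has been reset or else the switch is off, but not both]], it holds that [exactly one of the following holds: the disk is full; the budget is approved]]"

Let L = "the disk is full" (False), U = "the wind is strong" (True), P = "the system has been reset" (True), D = "the sky is overcast" (True), R = "the switch is on" (False), Q = "the budget is approved" (True).

#1: Formalization: ((L -> U) nand not P) -> not ((D iff R) -> not Q)

L -> U = False -> True = True
not P = not True = False
(L -> U) nand not P = True nand False = True
D iff R = True iff False = False
not Q = not True = False
(D iff R) -> not Q = False -> False = True
not ((D iff R) -> not Q) = not True = False
((L -> U) nand not P) -> not ((D iff R) -> not Q) = True -> False = False
Thus #1 is false.

#2: Parsed as not U iff (((D -> not Q) -> (P xor not R)) -> (L xor Q))

not U = not True = False
not Q = not True = False
D -> not Q = True -> False = False
not R = not False = True
P xor not R = True xor True = False
(D -> not Q) -> (P xor not R) = False -> False = True
L xor Q = False xor True = True
((D -> not Q) -> (P xor not R)) -> (L xor Q) = True -> True = True
not U iff (((D -> not Q) -> (P xor not R)) -> (L xor Q)) = False iff True = False
So #2 is false.

#1 F; #2 F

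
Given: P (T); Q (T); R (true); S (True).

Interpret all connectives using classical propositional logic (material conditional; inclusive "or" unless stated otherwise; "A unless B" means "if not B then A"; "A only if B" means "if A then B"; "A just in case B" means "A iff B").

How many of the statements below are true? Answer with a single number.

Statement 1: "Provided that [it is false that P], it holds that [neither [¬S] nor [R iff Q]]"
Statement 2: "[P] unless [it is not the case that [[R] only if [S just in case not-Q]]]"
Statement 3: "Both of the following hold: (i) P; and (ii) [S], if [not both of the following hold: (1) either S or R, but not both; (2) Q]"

Statement 1: This is ¬P → (¬S ↓ (R ↔ Q)).

¬P = ¬T = F
¬S = ¬T = F
R ↔ Q = T ↔ T = T
¬S ↓ (R ↔ Q) = F ↓ T = F
¬P → (¬S ↓ (R ↔ Q)) = F → F = T
Thus Statement 1 is true.

Statement 2: Parsed as P ∨ ¬(R → (S ↔ ¬Q))

¬Q = ¬T = F
S ↔ ¬Q = T ↔ F = F
R → (S ↔ ¬Q) = T → F = F
¬(R → (S ↔ ¬Q)) = ¬F = T
P ∨ ¬(R → (S ↔ ¬Q)) = T ∨ T = T
So Statement 2 is true.

Statement 3: This is P ∧ (((S ⊕ R) ↑ Q) → S).

S ⊕ R = T ⊕ T = F
(S ⊕ R) ↑ Q = F ↑ T = T
((S ⊕ R) ↑ Q) → S = T → T = T
P ∧ (((S ⊕ R) ↑ Q) → S) = T ∧ T = T
Thus Statement 3 is true.

True statements: 3.

3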